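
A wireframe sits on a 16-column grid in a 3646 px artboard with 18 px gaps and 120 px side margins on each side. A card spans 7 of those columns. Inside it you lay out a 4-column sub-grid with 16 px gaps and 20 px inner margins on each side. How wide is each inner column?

348 px

Subtract both margins: 3646 − 2·120 = 3406 px.
Subtracting 15 gaps of 18 leaves 3136 for 16 columns, so c = 196 px.
Span of 7: 7·196 + 6·18 = 1372 + 108 = 1480 px.
Inner content = 1480 − 2·20 = 1440 px.
1440 − 3·16 = 1392; ÷4 gives d = 348 px.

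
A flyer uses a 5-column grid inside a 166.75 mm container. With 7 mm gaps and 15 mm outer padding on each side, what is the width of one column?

21.75 mm

Take off 30 mm of margins, leaving 136.75 mm.
136.75 − 4·7 = 108.75; ÷5 gives c = 21.75 mm.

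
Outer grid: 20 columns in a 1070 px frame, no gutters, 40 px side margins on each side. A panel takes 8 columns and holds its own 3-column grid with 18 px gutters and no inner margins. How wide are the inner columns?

Take off 80 px of margins, leaving 990 px.
20c = 990 → c = 49.5 px.
With no gutters, 8 columns span 8·49.5 = 396 px.
396 − 2·18 = 360; ÷3 gives d = 120 px.

120 px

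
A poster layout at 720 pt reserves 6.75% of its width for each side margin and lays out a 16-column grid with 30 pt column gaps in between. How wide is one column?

Each margin = 6.75% of 720 = 48.6 pt; content = 720 − 2·48.6 = 622.8 pt.
16c + 15·30 = 622.8 → 16c = 172.8 → c = 10.8 pt.

10.8 pt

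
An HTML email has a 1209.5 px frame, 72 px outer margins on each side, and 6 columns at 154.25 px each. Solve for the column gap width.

28 px

Subtract both margins: 1209.5 − 2·72 = 1065.5 px.
6·154.25 + 5g = 1065.5 → 5g = 140 → g = 28 px.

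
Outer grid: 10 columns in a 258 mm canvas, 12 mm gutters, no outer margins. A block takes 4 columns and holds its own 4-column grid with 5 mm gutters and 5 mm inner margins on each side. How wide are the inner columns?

17.75 mm

10c + 9·12 = 258 → 10c = 150 → c = 15 mm.
4 columns plus 3 gutters: 60 + 36 = 96 mm.
Inner content = 96 − 2·5 = 86 mm.
4d + 3·5 = 86 → 4d = 71 → d = 17.75 mm.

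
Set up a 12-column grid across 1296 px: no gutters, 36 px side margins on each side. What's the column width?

102 px

Inside the margins: 1296 − 72 = 1224 px.
12c = 1224 → c = 102 px.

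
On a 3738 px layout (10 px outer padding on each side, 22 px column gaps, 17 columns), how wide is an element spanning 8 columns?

1738 px

Inside the margins: 3738 − 20 = 3718 px.
17c + 16·22 = 3718 → 17c = 3366 → c = 198 px.
Span of 8: 8·198 + 7·22 = 1584 + 154 = 1738 px.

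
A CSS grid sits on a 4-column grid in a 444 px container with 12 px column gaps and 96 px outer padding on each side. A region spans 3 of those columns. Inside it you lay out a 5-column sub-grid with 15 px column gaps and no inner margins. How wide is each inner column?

25.2 px

Take off 192 px of margins, leaving 252 px.
252 − 3·12 = 216; ÷4 gives c = 54 px.
Span of 3: 3·54 + 2·12 = 162 + 24 = 186 px.
Subtracting 4 column gaps of 15 leaves 126 for 5 columns, so d = 25.2 px.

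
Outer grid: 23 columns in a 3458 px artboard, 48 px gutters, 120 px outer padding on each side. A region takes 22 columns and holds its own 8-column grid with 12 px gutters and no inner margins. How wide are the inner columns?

374 px

Inside the margins: 3458 − 240 = 3218 px.
23 columns + 22 gutters: 23c + 22·48 = 3218.
23c = 3218 − 1056 = 2162, so c = 94 px.
22 columns plus 21 gutters: 2068 + 1008 = 3076 px.
3076 − 7·12 = 2992; ÷8 gives d = 374 px.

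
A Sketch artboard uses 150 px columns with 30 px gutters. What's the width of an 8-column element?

8-column span = 8·150 + 7·30 = 1410 px.

1410 px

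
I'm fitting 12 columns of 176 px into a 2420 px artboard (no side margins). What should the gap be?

12·176 + 11g = 2420 → 11g = 308 → g = 28 px.

28 px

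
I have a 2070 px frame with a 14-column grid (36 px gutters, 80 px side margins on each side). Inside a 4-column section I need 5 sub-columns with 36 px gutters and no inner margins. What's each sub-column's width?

Take off 160 px of margins, leaving 1910 px.
14c + 13·36 = 1910 → 14c = 1442 → c = 103 px.
Span of 4: 4·103 + 3·36 = 412 + 108 = 520 px.
520 − 4·36 = 376; ÷5 gives d = 75.2 px.

75.2 px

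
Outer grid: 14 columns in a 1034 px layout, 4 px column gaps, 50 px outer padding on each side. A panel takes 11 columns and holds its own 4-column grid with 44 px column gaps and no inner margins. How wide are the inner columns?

Outer content = 1034 − 2·50 = 934 px.
14c + 13·4 = 934 → 14c = 882 → c = 63 px.
11-column span = 11·63 + 10·4 = 733 px.
4d + 3·44 = 733 → 4d = 601 → d = 150.25 px.

150.25 px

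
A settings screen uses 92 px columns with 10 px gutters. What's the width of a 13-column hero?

1316 px

13 columns plus 12 gutters: 1196 + 120 = 1316 px.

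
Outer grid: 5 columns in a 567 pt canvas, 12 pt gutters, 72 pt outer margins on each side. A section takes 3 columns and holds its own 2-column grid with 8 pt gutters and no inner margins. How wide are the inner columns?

120.5 pt

Take off 144 pt of margins, leaving 423 pt.
Subtracting 4 gutters of 12 leaves 375 for 5 columns, so c = 75 pt.
Span of 3: 3·75 + 2·12 = 225 + 24 = 249 pt.
249 − 1·8 = 241; ÷2 gives d = 120.5 pt.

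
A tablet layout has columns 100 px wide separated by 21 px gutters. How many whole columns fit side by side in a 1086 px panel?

9 columns

k columns need k·100 + (k−1)·21 = k·121 − 21.
k·121 − 21 ≤ 1086 → k ≤ 1107 / 121 ≈ 9.15, so k = 9.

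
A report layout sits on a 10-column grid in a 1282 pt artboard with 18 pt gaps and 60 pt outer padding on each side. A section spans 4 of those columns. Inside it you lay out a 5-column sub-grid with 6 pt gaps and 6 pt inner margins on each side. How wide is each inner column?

83.6 pt

Inside the margins: 1282 − 120 = 1162 pt.
1162 − 9·18 = 1000; ÷10 gives c = 100 pt.
4 columns plus 3 gaps: 400 + 54 = 454 pt.
Inner content = 454 − 2·6 = 442 pt.
5 columns + 4 gaps: 5d + 4·6 = 442.
5d = 442 − 24 = 418, so d = 83.6 pt.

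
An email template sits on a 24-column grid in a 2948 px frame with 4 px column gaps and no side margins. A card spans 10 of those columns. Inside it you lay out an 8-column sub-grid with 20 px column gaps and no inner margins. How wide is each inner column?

24 columns + 23 column gaps: 24c + 23·4 = 2948.
24c = 2948 − 92 = 2856, so c = 119 px.
10 columns plus 9 column gaps: 1190 + 36 = 1226 px.
8d + 7·20 = 1226 → 8d = 1086 → d = 135.75 px.

135.75 px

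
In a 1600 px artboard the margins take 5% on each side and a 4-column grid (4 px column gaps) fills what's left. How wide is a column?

Each margin = 5% of 1600 = 80 px; content = 1600 − 2·80 = 1440 px.
Subtracting 3 column gaps of 4 leaves 1428 for 4 columns, so c = 357 px.

357 px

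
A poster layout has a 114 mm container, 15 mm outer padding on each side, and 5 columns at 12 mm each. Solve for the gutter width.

6 mm

Content width = 114 − 2·15 = 84 mm.
5 columns take 5·12 = 60 mm; remaining 24 splits into 4 gutters.
g = 24 / 4 = 6 mm.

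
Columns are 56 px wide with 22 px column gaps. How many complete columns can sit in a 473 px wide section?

6 columns

k columns need k·56 + (k−1)·22 = k·78 − 22.
k·78 − 22 ≤ 473 → k ≤ 495 / 78 ≈ 6.35, so k = 6.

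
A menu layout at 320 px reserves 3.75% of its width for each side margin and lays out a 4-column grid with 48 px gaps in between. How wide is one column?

38 px

Margins: 3.75% × 320 = 12 px each, so content = 320 − 24 = 296 px.
4 columns + 3 gaps: 4c + 3·48 = 296.
4c = 296 − 144 = 152, so c = 38 px.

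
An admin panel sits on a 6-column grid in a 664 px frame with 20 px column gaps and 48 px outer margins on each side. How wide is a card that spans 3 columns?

Subtract both margins: 664 − 2·48 = 568 px.
568 − 5·20 = 468; ÷6 gives c = 78 px.
3 columns plus 2 column gaps: 234 + 40 = 274 px.

274 px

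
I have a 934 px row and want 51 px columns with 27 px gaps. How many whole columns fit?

12 columns

k columns need k·51 + (k−1)·27 = k·78 − 27.
k·78 − 27 ≤ 934 → k ≤ 961 / 78 ≈ 12.32, so k = 12.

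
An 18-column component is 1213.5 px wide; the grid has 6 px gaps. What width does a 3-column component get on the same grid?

197.25 px

18 columns + 17 gaps: 18c + 17·6 = 1213.5.
18c = 1213.5 − 102 = 1111.5, so c = 61.75 px.
3 columns plus 2 gaps: 185.25 + 12 = 197.25 px.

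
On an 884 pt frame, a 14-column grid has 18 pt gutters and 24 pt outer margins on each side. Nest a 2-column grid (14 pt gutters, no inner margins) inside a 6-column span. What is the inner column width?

167 pt

Outer content = 884 − 2·24 = 836 pt.
Subtracting 13 gutters of 18 leaves 602 for 14 columns, so c = 43 pt.
6-column span = 6·43 + 5·18 = 348 pt.
Subtracting 1 gutter of 14 leaves 334 for 2 columns, so d = 167 pt.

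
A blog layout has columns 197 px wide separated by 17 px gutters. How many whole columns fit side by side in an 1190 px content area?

5 columns

k columns need k·197 + (k−1)·17 = k·214 − 17.
k·214 − 17 ≤ 1190 → k ≤ 1207 / 214 ≈ 5.64, so k = 5.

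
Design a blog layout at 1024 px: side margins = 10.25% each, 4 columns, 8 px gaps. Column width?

197.52 px

Margins: 10.25% × 1024 = 104.96 px each, so content = 1024 − 209.92 = 814.08 px.
814.08 − 3·8 = 790.08; ÷4 gives c = 197.52 px.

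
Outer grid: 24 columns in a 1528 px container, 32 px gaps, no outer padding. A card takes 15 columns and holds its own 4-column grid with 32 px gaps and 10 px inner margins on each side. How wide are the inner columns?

24 columns + 23 gaps: 24c + 23·32 = 1528.
24c = 1528 − 736 = 792, so c = 33 px.
15 columns plus 14 gaps: 495 + 448 = 943 px.
Inner content = 943 − 2·10 = 923 px.
Subtracting 3 gaps of 32 leaves 827 for 4 columns, so d = 206.75 px.

206.75 px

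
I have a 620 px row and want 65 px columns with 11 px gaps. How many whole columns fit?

8 columns: 8·65 + 7·11 = 597 px ≤ 620.
9 columns: 673 px > 620. So 8.

8 columns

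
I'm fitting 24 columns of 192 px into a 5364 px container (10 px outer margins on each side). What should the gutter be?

32 px

Content width = 5364 − 2·10 = 5344 px.
Columns use 4608 px, leaving 736 px across 23 gutters = 32 px each.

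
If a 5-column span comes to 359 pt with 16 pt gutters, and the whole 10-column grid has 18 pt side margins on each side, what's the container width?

770 pt

359 − 4·16 = 295; ÷5 gives c = 59 pt.
Container = 2·18 + 10·59 + 9·16 = 36 + 590 + 144 = 770 pt.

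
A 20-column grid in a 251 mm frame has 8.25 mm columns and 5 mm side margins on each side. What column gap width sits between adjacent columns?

Take off 10 mm of margins, leaving 241 mm.
20 columns take 20·8.25 = 165 mm; remaining 76 splits into 19 column gaps.
g = 76 / 19 = 4 mm.

4 mm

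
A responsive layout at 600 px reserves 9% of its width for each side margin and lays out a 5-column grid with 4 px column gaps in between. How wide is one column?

95.2 px

600 × (1 − 2·9%) = 600 × 82% = 492 px for the columns.
5 columns + 4 column gaps: 5c + 4·4 = 492.
5c = 492 − 16 = 476, so c = 95.2 px.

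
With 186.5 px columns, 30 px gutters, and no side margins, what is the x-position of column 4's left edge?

Each column+gutter stride is 216.5 px; with no margin, 3 of them is 649.5 px.

649.5 px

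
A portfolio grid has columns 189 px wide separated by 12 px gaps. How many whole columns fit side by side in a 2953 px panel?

k columns need k·189 + (k−1)·12 = k·201 − 12.
k·201 − 12 ≤ 2953 → k ≤ 2965 / 201 ≈ 14.75, so k = 14.

14 columns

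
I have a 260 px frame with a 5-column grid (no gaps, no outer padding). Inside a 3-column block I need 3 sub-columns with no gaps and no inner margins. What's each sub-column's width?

With no gaps, each column is 260/5 = 52 px.
With no gaps, 3 columns span 3·52 = 156 px.
156 / 3 = 52 px per column.

52 px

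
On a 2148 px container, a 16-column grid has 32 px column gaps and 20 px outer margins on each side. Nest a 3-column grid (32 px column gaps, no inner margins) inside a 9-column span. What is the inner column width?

369.25 px

Take off 40 px of margins, leaving 2108 px.
16c + 15·32 = 2108 → 16c = 1628 → c = 101.75 px.
Span of 9: 9·101.75 + 8·32 = 915.75 + 256 = 1171.75 px.
1171.75 − 2·32 = 1107.75; ÷3 gives d = 369.25 px.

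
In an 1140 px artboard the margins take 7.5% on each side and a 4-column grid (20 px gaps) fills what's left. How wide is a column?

227.25 px

Margins: 7.5% × 1140 = 85.5 px each, so content = 1140 − 171 = 969 px.
Subtracting 3 gaps of 20 leaves 909 for 4 columns, so c = 227.25 px.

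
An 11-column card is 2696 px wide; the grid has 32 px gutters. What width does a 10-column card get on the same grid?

2696 − 10·32 = 2376; ÷11 gives c = 216 px.
Span of 10: 10·216 + 9·32 = 2160 + 288 = 2448 px.

2448 px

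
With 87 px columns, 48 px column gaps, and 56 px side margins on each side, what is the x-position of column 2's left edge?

191 px

Before column 2: the margin + 1 column + 1 column gap.
Offset = 56 + 1·(87 + 48) = 56 + 135 = 191 px.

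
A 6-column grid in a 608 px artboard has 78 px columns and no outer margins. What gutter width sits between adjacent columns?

Columns use 468 px, leaving 140 px across 5 gutters = 28 px each.

28 px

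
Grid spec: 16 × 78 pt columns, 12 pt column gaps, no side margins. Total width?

Artboard = 16·78 + 15·12 = 1248 + 180 = 1428 pt.

1428 pt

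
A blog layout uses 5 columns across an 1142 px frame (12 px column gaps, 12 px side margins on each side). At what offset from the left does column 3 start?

464 px

Inside the margins: 1142 − 24 = 1118 px.
5 columns + 4 column gaps: 5c + 4·12 = 1118.
5c = 1118 − 48 = 1070, so c = 214 px.
Each column+gutter stride is 226 px; 2 of them past the 12 px margin is 12 + 452 = 464 px.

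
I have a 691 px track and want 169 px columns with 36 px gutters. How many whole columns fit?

Each extra column adds 169 + 36 = 205 px.
(691 + 36) / 205 = 3.55, so 3 columns fit.

3 columns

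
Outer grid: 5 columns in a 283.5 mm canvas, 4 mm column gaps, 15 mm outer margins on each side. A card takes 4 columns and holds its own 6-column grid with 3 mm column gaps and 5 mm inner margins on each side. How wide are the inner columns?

Take off 30 mm of margins, leaving 253.5 mm.
253.5 − 4·4 = 237.5; ÷5 gives c = 47.5 mm.
Span of 4: 4·47.5 + 3·4 = 190 + 12 = 202 mm.
Inner content = 202 − 2·5 = 192 mm.
6 columns + 5 column gaps: 6d + 5·3 = 192.
6d = 192 − 15 = 177, so d = 29.5 mm.

29.5 mm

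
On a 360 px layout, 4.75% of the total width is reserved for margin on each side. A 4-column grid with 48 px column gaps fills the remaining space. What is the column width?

45.45 px

Each margin = 4.75% of 360 = 17.1 px; content = 360 − 2·17.1 = 325.8 px.
4 columns + 3 column gaps: 4c + 3·48 = 325.8.
4c = 325.8 − 144 = 181.8, so c = 45.45 px.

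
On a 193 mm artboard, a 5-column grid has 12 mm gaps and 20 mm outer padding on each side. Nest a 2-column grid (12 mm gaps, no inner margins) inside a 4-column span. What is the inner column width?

54 mm

Outer content = 193 − 2·20 = 153 mm.
5 columns + 4 gaps: 5c + 4·12 = 153.
5c = 153 − 48 = 105, so c = 21 mm.
4 columns plus 3 gaps: 84 + 36 = 120 mm.
2 columns + 1 gap: 2d + 1·12 = 120.
2d = 120 − 12 = 108, so d = 54 mm.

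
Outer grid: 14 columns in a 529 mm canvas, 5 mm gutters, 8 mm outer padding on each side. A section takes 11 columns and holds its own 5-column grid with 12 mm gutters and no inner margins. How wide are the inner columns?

70.8 mm

Inside the margins: 529 − 16 = 513 mm.
513 − 13·5 = 448; ÷14 gives c = 32 mm.
11 columns plus 10 gutters: 352 + 50 = 402 mm.
Subtracting 4 gutters of 12 leaves 354 for 5 columns, so d = 70.8 mm.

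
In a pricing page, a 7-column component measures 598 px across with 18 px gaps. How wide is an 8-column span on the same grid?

686 px

7c + 6·18 = 598 → 7c = 490 → c = 70 px.
8 columns plus 7 gaps: 560 + 126 = 686 px.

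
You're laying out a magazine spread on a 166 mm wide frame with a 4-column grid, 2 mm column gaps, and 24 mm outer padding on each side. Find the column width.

28 mm

Inside the margins: 166 − 48 = 118 mm.
Subtracting 3 column gaps of 2 leaves 112 for 4 columns, so c = 28 mm.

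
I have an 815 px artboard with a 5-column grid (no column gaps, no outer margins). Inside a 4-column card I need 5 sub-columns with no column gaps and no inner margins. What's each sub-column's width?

130.4 px

815 / 5 = 163 px per column.
4-column span = 4·163 = 652 px.
5d = 652 → d = 130.4 px.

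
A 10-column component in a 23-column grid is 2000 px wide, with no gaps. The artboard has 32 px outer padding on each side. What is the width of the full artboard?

With no gaps, each column is 2000/10 = 200 px.
Total width: 2·32 + 23·200 = 4664 px.

4664 px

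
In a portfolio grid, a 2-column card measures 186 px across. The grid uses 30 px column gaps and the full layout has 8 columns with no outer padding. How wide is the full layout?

186 − 1·30 = 156; ÷2 gives c = 78 px.
Summing: 624 + 210 = 834 px.

834 px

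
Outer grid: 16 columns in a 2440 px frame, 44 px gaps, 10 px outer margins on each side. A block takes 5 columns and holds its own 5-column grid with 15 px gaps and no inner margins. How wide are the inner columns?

Subtract both margins: 2440 − 2·10 = 2420 px.
2420 − 15·44 = 1760; ÷16 gives c = 110 px.
5-column span = 5·110 + 4·44 = 726 px.
5d + 4·15 = 726 → 5d = 666 → d = 133.2 px.

133.2 px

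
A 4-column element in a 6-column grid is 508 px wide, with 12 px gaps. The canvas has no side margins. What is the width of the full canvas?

4c + 3·12 = 508 → 4c = 472 → c = 118 px.
Summing: 708 + 60 = 768 px.

768 px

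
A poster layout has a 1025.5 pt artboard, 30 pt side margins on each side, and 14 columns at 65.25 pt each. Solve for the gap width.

4 pt

Subtract both margins: 1025.5 − 2·30 = 965.5 pt.
14·65.25 + 13g = 965.5 → 13g = 52 → g = 4 pt.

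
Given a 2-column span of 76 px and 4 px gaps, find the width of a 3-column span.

116 px

Subtracting 1 gap of 4 leaves 72 for 2 columns, so c = 36 px.
Span of 3: 3·36 + 2·4 = 108 + 8 = 116 px.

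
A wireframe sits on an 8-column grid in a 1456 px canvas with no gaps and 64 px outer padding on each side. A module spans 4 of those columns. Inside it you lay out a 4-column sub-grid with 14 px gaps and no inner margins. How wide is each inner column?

Inside the margins: 1456 − 128 = 1328 px.
With no gaps, each column is 1328/8 = 166 px.
With no gaps, 4 columns span 4·166 = 664 px.
4d + 3·14 = 664 → 4d = 622 → d = 155.5 px.

155.5 px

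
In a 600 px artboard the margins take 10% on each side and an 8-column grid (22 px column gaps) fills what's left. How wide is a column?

Each margin = 10% of 600 = 60 px; content = 600 − 2·60 = 480 px.
Subtracting 7 column gaps of 22 leaves 326 for 8 columns, so c = 40.75 px.

40.75 px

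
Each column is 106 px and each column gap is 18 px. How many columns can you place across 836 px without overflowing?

6 columns

6 columns: 6·106 + 5·18 = 726 px ≤ 836.
7 columns: 850 px > 836. So 6.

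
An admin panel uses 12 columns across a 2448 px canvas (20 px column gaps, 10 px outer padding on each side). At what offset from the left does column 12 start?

2254 px

Inside the margins: 2448 − 20 = 2428 px.
12c + 11·20 = 2428 → 12c = 2208 → c = 184 px.
Before column 12: the margin + 11 columns + 11 column gaps.
Offset = 10 + 11·(184 + 20) = 10 + 2244 = 2254 px.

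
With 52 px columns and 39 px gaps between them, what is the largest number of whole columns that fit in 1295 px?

14 columns

Each extra column adds 52 + 39 = 91 px.
(1295 + 39) / 91 = 14.66, so 14 columns fit.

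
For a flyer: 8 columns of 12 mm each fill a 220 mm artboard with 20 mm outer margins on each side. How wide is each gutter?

Subtract both margins: 220 − 2·20 = 180 mm.
8·12 + 7g = 180 → 7g = 84 → g = 12 mm.

12 mm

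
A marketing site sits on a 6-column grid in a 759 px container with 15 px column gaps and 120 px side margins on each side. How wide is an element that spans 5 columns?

430 px

Content width = 759 − 2·120 = 519 px.
Subtracting 5 column gaps of 15 leaves 444 for 6 columns, so c = 74 px.
5 columns plus 4 column gaps: 370 + 60 = 430 px.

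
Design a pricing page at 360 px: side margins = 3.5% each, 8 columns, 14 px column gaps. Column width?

Each margin = 3.5% of 360 = 12.6 px; content = 360 − 2·12.6 = 334.8 px.
Subtracting 7 column gaps of 14 leaves 236.8 for 8 columns, so c = 29.6 px.

29.6 px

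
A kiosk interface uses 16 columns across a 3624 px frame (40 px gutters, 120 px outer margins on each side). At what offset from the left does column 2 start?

334 px

Inside the margins: 3624 − 240 = 3384 px.
16 columns + 15 gutters: 16c + 15·40 = 3384.
16c = 3384 − 600 = 2784, so c = 174 px.
Each column+gutter stride is 214 px; 1 of them past the 120 px margin is 120 + 214 = 334 px.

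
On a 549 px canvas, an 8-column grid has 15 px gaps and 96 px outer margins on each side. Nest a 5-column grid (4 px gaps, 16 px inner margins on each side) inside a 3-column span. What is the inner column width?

15.3 px

Subtract both margins: 549 − 2·96 = 357 px.
8c + 7·15 = 357 → 8c = 252 → c = 31.5 px.
3 columns plus 2 gaps: 94.5 + 30 = 124.5 px.
Inner content = 124.5 − 2·16 = 92.5 px.
5 columns + 4 gaps: 5d + 4·4 = 92.5.
5d = 92.5 − 16 = 76.5, so d = 15.3 px.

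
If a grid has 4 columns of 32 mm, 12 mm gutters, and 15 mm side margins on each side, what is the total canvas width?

194 mm

Canvas = 2·15 + 4·32 + 3·12 = 30 + 128 + 36 = 194 mm.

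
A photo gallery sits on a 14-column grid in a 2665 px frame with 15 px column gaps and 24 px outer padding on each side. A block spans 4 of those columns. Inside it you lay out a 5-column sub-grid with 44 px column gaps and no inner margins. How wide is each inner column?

Inside the margins: 2665 − 48 = 2617 px.
2617 − 13·15 = 2422; ÷14 gives c = 173 px.
Span of 4: 4·173 + 3·15 = 692 + 45 = 737 px.
5 columns + 4 column gaps: 5d + 4·44 = 737.
5d = 737 − 176 = 561, so d = 112.2 px.

112.2 px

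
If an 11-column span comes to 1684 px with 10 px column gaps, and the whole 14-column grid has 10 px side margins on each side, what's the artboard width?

11c + 10·10 = 1684 → 11c = 1584 → c = 144 px.
Artboard = 2·10 + 14·144 + 13·10 = 20 + 2016 + 130 = 2166 px.

2166 px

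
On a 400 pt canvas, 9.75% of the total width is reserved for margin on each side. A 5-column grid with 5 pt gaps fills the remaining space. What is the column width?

60.4 pt

400 × (1 − 2·9.75%) = 400 × 80.5% = 322 pt for the columns.
5 columns + 4 gaps: 5c + 4·5 = 322.
5c = 322 − 20 = 302, so c = 60.4 pt.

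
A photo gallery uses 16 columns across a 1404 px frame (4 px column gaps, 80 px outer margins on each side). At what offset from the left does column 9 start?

Subtract both margins: 1404 − 2·80 = 1244 px.
Subtracting 15 column gaps of 4 leaves 1184 for 16 columns, so c = 74 px.
Before column 9: the margin + 8 columns + 8 column gaps.
Offset = 80 + 8·(74 + 4) = 80 + 624 = 704 px.

704 px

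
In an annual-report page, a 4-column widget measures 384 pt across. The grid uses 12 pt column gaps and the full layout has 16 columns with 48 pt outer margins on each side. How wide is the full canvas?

1668 pt

Subtracting 3 column gaps of 12 leaves 348 for 4 columns, so c = 87 pt.
Canvas = 2·48 + 16·87 + 15·12 = 96 + 1392 + 180 = 1668 pt.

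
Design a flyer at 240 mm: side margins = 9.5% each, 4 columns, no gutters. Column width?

48.6 mm

240 × (1 − 2·9.5%) = 240 × 81% = 194.4 mm for the columns.
With no gutters, each column is 194.4/4 = 48.6 mm.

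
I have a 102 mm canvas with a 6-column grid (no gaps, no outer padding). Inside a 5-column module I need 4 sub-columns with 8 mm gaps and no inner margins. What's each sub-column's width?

15.25 mm

6c = 102 → c = 17 mm.
With no gaps, 5 columns span 5·17 = 85 mm.
85 − 3·8 = 61; ÷4 gives d = 15.25 mm.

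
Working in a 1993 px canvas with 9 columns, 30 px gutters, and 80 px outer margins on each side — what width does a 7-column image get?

Subtract both margins: 1993 − 2·80 = 1833 px.
9 columns + 8 gutters: 9c + 8·30 = 1833.
9c = 1833 − 240 = 1593, so c = 177 px.
7-column span = 7·177 + 6·30 = 1419 px.

1419 px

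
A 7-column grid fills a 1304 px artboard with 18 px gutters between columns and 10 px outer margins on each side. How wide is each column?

Inside the margins: 1304 − 20 = 1284 px.
Subtracting 6 gutters of 18 leaves 1176 for 7 columns, so c = 168 px.

168 px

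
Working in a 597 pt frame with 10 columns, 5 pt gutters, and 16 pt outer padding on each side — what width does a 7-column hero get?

394 pt

Subtract both margins: 597 − 2·16 = 565 pt.
Subtracting 9 gutters of 5 leaves 520 for 10 columns, so c = 52 pt.
7 columns plus 6 gutters: 364 + 30 = 394 pt.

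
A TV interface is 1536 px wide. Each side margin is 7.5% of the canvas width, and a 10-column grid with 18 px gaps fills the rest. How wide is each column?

Each margin = 7.5% of 1536 = 115.2 px; content = 1536 − 2·115.2 = 1305.6 px.
10c + 9·18 = 1305.6 → 10c = 1143.6 → c = 114.36 px.

114.36 px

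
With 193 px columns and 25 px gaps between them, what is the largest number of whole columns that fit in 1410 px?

6 columns

6 columns: 6·193 + 5·25 = 1283 px ≤ 1410.
7 columns: 1501 px > 1410. So 6.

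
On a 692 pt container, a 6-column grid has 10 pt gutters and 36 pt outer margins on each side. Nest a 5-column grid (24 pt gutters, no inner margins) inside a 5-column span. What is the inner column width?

Subtract both margins: 692 − 2·36 = 620 pt.
6 columns + 5 gutters: 6c + 5·10 = 620.
6c = 620 − 50 = 570, so c = 95 pt.
Span of 5: 5·95 + 4·10 = 475 + 40 = 515 pt.
Subtracting 4 gutters of 24 leaves 419 for 5 columns, so d = 83.8 pt.

83.8 pt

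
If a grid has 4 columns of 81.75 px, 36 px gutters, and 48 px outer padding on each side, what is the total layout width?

531 px

Total width: 2·48 + 4·81.75 + 3·36 = 531 px.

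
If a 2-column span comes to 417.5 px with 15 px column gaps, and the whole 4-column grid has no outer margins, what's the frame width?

850 px

2 columns + 1 column gap: 2c + 1·15 = 417.5.
2c = 417.5 − 15 = 402.5, so c = 201.25 px.
Frame = 4·201.25 + 3·15 = 805 + 45 = 850 px.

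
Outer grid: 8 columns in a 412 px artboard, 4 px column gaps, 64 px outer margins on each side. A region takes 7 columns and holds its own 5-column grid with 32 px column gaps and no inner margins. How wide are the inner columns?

24 px

Inside the margins: 412 − 128 = 284 px.
Subtracting 7 column gaps of 4 leaves 256 for 8 columns, so c = 32 px.
7-column span = 7·32 + 6·4 = 248 px.
248 − 4·32 = 120; ÷5 gives d = 24 px.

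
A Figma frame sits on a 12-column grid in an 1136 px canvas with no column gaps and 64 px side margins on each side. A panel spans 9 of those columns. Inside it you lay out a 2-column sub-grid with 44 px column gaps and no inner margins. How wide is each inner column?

Inside the margins: 1136 − 128 = 1008 px.
1008 / 12 = 84 px per column.
With no column gaps, 9 columns span 9·84 = 756 px.
Subtracting 1 column gap of 44 leaves 712 for 2 columns, so d = 356 px.

356 px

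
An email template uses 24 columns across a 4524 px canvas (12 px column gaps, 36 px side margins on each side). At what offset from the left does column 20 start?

3570 px

Inside the margins: 4524 − 72 = 4452 px.
4452 − 23·12 = 4176; ÷24 gives c = 174 px.
Each column+gutter stride is 186 px; 19 of them past the 36 px margin is 36 + 3534 = 3570 px.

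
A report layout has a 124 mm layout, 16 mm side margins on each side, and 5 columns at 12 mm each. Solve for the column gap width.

Take off 32 mm of margins, leaving 92 mm.
Columns use 60 mm, leaving 32 mm across 4 column gaps = 8 mm each.

8 mm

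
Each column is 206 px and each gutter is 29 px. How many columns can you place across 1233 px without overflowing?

5 columns: 5·206 + 4·29 = 1146 px ≤ 1233.
6 columns: 1381 px > 1233. So 5.

5 columns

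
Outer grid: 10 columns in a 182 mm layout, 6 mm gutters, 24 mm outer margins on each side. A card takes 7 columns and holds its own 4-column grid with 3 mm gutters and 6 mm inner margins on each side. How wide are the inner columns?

17.75 mm

Subtract both margins: 182 − 2·24 = 134 mm.
10c + 9·6 = 134 → 10c = 80 → c = 8 mm.
7-column span = 7·8 + 6·6 = 92 mm.
Inner content = 92 − 2·6 = 80 mm.
4 columns + 3 gutters: 4d + 3·3 = 80.
4d = 80 − 9 = 71, so d = 17.75 mm.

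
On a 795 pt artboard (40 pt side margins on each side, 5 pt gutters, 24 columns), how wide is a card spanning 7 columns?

205 pt

Subtract both margins: 795 − 2·40 = 715 pt.
715 − 23·5 = 600; ÷24 gives c = 25 pt.
7 columns plus 6 gutters: 175 + 30 = 205 pt.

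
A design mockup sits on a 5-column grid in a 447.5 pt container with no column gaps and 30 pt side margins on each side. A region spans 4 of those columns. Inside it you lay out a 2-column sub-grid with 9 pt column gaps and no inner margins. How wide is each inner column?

Subtract both margins: 447.5 − 2·30 = 387.5 pt.
5c = 387.5 → c = 77.5 pt.
With no column gaps, 4 columns span 4·77.5 = 310 pt.
310 − 1·9 = 301; ÷2 gives d = 150.5 pt.

150.5 pt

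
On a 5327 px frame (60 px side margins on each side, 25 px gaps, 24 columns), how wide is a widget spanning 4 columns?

847 px

Inside the margins: 5327 − 120 = 5207 px.
24 columns + 23 gaps: 24c + 23·25 = 5207.
24c = 5207 − 575 = 4632, so c = 193 px.
Span of 4: 4·193 + 3·25 = 772 + 75 = 847 px.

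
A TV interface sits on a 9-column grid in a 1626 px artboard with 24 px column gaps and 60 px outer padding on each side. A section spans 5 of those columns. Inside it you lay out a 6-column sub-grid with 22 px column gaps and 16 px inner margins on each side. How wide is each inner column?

Subtract both margins: 1626 − 2·60 = 1506 px.
1506 − 8·24 = 1314; ÷9 gives c = 146 px.
Span of 5: 5·146 + 4·24 = 730 + 96 = 826 px.
Inner content = 826 − 2·16 = 794 px.
794 − 5·22 = 684; ÷6 gives d = 114 px.

114 px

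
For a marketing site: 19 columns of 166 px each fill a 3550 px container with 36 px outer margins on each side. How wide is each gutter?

Content width = 3550 − 2·36 = 3478 px.
Columns use 3154 px, leaving 324 px across 18 gutters = 18 px each.

18 px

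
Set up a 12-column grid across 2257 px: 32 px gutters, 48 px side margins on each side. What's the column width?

150.75 px

Inside the margins: 2257 − 96 = 2161 px.
12 columns + 11 gutters: 12c + 11·32 = 2161.
12c = 2161 − 352 = 1809, so c = 150.75 px.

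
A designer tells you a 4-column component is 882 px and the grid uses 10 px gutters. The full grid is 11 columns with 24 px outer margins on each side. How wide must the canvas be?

2491 px

4c + 3·10 = 882 → 4c = 852 → c = 213 px.
Total width: 2·24 + 11·213 + 10·10 = 2491 px.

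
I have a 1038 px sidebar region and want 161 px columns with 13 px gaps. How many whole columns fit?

6 columns

k columns need k·161 + (k−1)·13 = k·174 − 13.
k·174 − 13 ≤ 1038 → k ≤ 1051 / 174 ≈ 6.04, so k = 6.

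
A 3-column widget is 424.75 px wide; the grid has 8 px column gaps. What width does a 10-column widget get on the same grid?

1434.5 px

3c + 2·8 = 424.75 → 3c = 408.75 → c = 136.25 px.
10-column span = 10·136.25 + 9·8 = 1434.5 px.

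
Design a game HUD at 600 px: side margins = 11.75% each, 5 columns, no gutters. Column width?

600 × (1 − 2·11.75%) = 600 × 76.5% = 459 px for the columns.
5c = 459 → c = 91.8 px.

91.8 px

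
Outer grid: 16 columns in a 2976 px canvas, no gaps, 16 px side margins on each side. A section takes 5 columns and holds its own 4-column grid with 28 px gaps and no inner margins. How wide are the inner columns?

209 px

Subtract both margins: 2976 − 2·16 = 2944 px.
With no gaps, each column is 2944/16 = 184 px.
With no gaps, 5 columns span 5·184 = 920 px.
4 columns + 3 gaps: 4d + 3·28 = 920.
4d = 920 − 84 = 836, so d = 209 px.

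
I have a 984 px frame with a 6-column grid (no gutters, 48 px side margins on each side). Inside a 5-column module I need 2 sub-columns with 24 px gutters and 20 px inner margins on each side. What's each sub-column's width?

338 px

Outer content = 984 − 2·48 = 888 px.
6c = 888 → c = 148 px.
With no gutters, 5 columns span 5·148 = 740 px.
Inner content = 740 − 2·20 = 700 px.
700 − 1·24 = 676; ÷2 gives d = 338 px.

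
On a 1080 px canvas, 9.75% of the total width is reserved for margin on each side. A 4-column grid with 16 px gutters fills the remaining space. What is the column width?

205.35 px

Each margin = 9.75% of 1080 = 105.3 px; content = 1080 − 2·105.3 = 869.4 px.
869.4 − 3·16 = 821.4; ÷4 gives c = 205.35 px.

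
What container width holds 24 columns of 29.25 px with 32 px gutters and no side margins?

Summing: 702 + 736 = 1438 px.

1438 px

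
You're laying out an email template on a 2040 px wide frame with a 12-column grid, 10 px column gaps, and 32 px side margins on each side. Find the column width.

Take off 64 px of margins, leaving 1976 px.
1976 − 11·10 = 1866; ÷12 gives c = 155.5 px.

155.5 px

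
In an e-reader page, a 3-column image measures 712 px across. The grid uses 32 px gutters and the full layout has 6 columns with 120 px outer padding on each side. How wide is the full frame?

712 − 2·32 = 648; ÷3 gives c = 216 px.
Frame = 2·120 + 6·216 + 5·32 = 240 + 1296 + 160 = 1696 px.

1696 px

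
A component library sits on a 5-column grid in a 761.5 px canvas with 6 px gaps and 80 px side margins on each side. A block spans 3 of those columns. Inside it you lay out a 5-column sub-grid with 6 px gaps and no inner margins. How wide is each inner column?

Inside the margins: 761.5 − 160 = 601.5 px.
Subtracting 4 gaps of 6 leaves 577.5 for 5 columns, so c = 115.5 px.
Span of 3: 3·115.5 + 2·6 = 346.5 + 12 = 358.5 px.
Subtracting 4 gaps of 6 leaves 334.5 for 5 columns, so d = 66.9 px.

66.9 px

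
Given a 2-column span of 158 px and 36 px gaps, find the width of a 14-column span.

158 − 1·36 = 122; ÷2 gives c = 61 px.
14 columns plus 13 gaps: 854 + 468 = 1322 px.

1322 px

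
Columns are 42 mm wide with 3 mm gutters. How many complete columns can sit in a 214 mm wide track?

4 columns

4 columns: 4·42 + 3·3 = 177 mm ≤ 214.
5 columns: 222 mm > 214. So 4.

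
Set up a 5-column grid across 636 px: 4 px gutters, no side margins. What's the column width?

124 px

Subtracting 4 gutters of 4 leaves 620 for 5 columns, so c = 124 px.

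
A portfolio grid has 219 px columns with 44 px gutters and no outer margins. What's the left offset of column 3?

526 px

Each column+gutter stride is 263 px; with no margin, 2 of them is 526 px.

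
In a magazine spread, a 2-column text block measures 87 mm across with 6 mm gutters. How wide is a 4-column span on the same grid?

Subtracting 1 gutter of 6 leaves 81 for 2 columns, so c = 40.5 mm.
Span of 4: 4·40.5 + 3·6 = 162 + 18 = 180 mm.

180 mm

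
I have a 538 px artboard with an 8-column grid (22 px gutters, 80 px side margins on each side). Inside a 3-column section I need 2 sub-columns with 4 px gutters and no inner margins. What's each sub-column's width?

Outer content = 538 − 2·80 = 378 px.
378 − 7·22 = 224; ÷8 gives c = 28 px.
Span of 3: 3·28 + 2·22 = 84 + 44 = 128 px.
Subtracting 1 gutter of 4 leaves 124 for 2 columns, so d = 62 px.

62 px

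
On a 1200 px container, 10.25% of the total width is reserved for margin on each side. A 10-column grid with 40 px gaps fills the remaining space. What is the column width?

Each margin = 10.25% of 1200 = 123 px; content = 1200 − 2·123 = 954 px.
10 columns + 9 gaps: 10c + 9·40 = 954.
10c = 954 − 360 = 594, so c = 59.4 px.

59.4 px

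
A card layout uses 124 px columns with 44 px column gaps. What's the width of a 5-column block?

796 px

Span of 5: 5·124 + 4·44 = 620 + 176 = 796 px.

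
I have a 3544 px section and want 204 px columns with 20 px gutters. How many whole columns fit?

Each extra column adds 204 + 20 = 224 px.
(3544 + 20) / 224 = 15.91, so 15 columns fit.

15 columns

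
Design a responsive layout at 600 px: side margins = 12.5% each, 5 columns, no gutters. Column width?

Margins: 12.5% × 600 = 75 px each, so content = 600 − 150 = 450 px.
With no gutters, each column is 450/5 = 90 px.

90 px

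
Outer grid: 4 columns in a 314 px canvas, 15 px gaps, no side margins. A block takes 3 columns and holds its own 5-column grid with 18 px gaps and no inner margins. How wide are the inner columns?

31.95 px

4 columns + 3 gaps: 4c + 3·15 = 314.
4c = 314 − 45 = 269, so c = 67.25 px.
3 columns plus 2 gaps: 201.75 + 30 = 231.75 px.
231.75 − 4·18 = 159.75; ÷5 gives d = 31.95 px.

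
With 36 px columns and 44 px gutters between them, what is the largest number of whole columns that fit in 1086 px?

14 columns

14 columns: 14·36 + 13·44 = 1076 px ≤ 1086.
15 columns: 1156 px > 1086. So 14.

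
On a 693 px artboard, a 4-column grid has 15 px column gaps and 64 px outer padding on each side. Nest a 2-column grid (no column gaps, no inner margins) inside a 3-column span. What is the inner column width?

210 px

Subtract both margins: 693 − 2·64 = 565 px.
Subtracting 3 column gaps of 15 leaves 520 for 4 columns, so c = 130 px.
3-column span = 3·130 + 2·15 = 420 px.
With no column gaps, each column is 420/2 = 210 px.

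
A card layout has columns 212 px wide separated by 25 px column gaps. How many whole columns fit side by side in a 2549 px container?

k columns need k·212 + (k−1)·25 = k·237 − 25.
k·237 − 25 ≤ 2549 → k ≤ 2574 / 237 ≈ 10.86, so k = 10.

10 columns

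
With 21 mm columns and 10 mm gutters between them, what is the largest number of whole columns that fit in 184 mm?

6 columns

Each extra column adds 21 + 10 = 31 mm.
(184 + 10) / 31 = 6.26, so 6 columns fit.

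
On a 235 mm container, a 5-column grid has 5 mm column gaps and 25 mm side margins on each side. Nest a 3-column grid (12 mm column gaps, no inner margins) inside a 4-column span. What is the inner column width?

41 mm

Inside the margins: 235 − 50 = 185 mm.
185 − 4·5 = 165; ÷5 gives c = 33 mm.
4 columns plus 3 column gaps: 132 + 15 = 147 mm.
147 − 2·12 = 123; ÷3 gives d = 41 mm.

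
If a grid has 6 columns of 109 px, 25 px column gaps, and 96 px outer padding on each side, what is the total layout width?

971 px

Adding margins, columns and gutters: 192 + 654 + 125 = 971 px.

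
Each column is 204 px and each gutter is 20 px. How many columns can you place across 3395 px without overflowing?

15 columns

15 columns: 15·204 + 14·20 = 3340 px ≤ 3395.
16 columns: 3564 px > 3395. So 15.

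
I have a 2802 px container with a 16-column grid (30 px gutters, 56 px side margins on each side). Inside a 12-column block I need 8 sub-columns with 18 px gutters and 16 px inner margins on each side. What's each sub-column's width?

Inside the margins: 2802 − 112 = 2690 px.
16 columns + 15 gutters: 16c + 15·30 = 2690.
16c = 2690 − 450 = 2240, so c = 140 px.
12-column span = 12·140 + 11·30 = 2010 px.
Inner content = 2010 − 2·16 = 1978 px.
1978 − 7·18 = 1852; ÷8 gives d = 231.5 px.

231.5 px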